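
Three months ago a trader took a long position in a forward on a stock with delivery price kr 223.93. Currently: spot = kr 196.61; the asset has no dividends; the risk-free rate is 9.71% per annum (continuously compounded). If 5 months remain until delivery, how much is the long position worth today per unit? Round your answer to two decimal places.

-kr 18.44

Current fair forward for the remaining 5 months: F = S·e^(r·T), r = 0.0971
F = 196.61 · e^(0.0971 × 5/12) = 196.61 × 1.041288 = 204.7276
Value of long forward = (F − K)·e^(−rT) = (204.7276 − 223.93) · e^(−0.0971·5/12)
= -19.2024 × 0.960349 = -18.44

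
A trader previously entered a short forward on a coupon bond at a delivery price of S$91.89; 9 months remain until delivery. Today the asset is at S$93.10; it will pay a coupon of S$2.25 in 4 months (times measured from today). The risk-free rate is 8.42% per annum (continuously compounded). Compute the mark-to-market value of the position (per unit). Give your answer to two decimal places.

-S$4.65

PV(remaining coupons) I = 2.25·e^(−0.0842·4/12) = 2.1877
Current forward F = (S − I)·e^(rT) = (93.10 − 2.1877)·e^(0.0842·9/12) = 90.9123 × 1.065187 = 96.8386
Value (long) = (F − K)·e^(−rT) = (96.8386 − 91.89) × 0.938803 = 4.6458
Short position value = −(long value) = -S$4.65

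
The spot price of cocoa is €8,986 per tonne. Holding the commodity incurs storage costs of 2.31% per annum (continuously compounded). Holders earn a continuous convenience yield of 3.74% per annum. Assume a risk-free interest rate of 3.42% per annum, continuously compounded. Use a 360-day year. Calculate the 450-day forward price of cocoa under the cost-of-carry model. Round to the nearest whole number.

€9,212 per tonne

Net carry = r + u − y = 0.0342 + 0.0231 − 0.0374 = 0.0199
F = S·e^((r+u−y)T) = 8986 · e^(0.0199 × 450/360) = 8986 · e^0.024875
= 8986 × 1.025187 = €9,212 per tonne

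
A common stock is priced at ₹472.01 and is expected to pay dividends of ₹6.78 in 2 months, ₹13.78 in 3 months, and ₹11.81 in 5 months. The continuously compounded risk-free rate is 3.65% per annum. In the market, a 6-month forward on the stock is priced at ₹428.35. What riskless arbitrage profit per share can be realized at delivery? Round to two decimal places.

₹19.74 per share

PV(dividends) I = 6.78·e^(−0.0365·2/12) + 13.78·e^(−0.0365·3/12) + 11.81·e^(−0.0365·5/12) = 32.0255
Fair forward F* = (S − I)·e^(rT) = (472.01 − 32.0255)·e^0.018250 = 439.9845 × 1.018418 = 448.0881
Market ₹428.35 < fair 448.0881: forward underpriced → reverse cash-and-carry (short the stock, invest proceeds at r, pay the dividends, go long the forward).
Profit at T = |F_mkt − F*| = |428.35 − 448.0881| = ₹19.74 per share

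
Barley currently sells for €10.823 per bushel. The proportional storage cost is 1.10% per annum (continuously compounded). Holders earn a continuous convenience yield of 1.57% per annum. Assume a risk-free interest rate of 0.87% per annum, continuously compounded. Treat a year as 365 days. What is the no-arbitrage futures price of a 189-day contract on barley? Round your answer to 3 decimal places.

Net carry = r + u − y = 0.0087 + 0.0110 − 0.0157 = 0.0040
F = S·e^((r+u−y)T) = 10.823 · e^(0.0040 × 189/365) = 10.823 · e^0.002071
= 10.823 × 1.002073 = €10.845 per bushel

€10.845 per bushel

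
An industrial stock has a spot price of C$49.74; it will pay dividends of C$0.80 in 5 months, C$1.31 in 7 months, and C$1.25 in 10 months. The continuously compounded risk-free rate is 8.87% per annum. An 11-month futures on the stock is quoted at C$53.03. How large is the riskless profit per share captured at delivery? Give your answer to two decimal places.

C$2.52 per share

PV(dividends) I = 0.80·e^(−0.0887·5/12) + 1.31·e^(−0.0887·7/12) + 1.25·e^(−0.0887·10/12) = 3.1759
Fair futures F* = (S − I)·e^(rT) = (49.74 − 3.1759)·e^0.081308 = 46.5641 × 1.084705 = 50.5083
Market C$53.03 > fair 50.5083: forward overpriced → cash-and-carry (borrow at r, buy the stock and collect the dividends, short the forward).
Profit at T = |F_mkt − F*| = |53.03 − 50.5083| = C$2.52 per share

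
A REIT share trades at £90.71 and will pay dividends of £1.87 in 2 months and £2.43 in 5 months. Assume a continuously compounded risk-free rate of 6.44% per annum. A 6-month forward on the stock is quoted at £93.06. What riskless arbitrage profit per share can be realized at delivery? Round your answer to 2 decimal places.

£3.74 per share

PV(dividends) I = 1.87·e^(−0.0644·2/12) + 2.43·e^(−0.0644·5/12) = 4.2157
Fair forward F* = (S − I)·e^(rT) = (90.71 − 4.2157)·e^0.032200 = 86.4943 × 1.032724 = 89.3247
Market £93.06 > fair 89.3247: forward overpriced → cash-and-carry (borrow at r, buy the stock and collect the dividends, short the forward).
Profit at T = |F_mkt − F*| = |93.06 − 89.3247| = £3.74 per share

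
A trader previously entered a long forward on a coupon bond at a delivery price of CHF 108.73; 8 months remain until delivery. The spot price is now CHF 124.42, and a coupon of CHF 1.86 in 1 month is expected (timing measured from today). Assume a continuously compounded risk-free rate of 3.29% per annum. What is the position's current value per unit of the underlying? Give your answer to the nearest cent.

CHF 16.19

PV(remaining coupons) I = 1.86·e^(−0.0329·1/12) = 1.8549
Current forward F = (S − I)·e^(rT) = (124.42 − 1.8549)·e^(0.0329·8/12) = 122.5651 × 1.022176 = 125.2831
Value (long) = (F − K)·e^(−rT) = (125.2831 − 108.73) × 0.978305 = 16.1940
Value = CHF 16.19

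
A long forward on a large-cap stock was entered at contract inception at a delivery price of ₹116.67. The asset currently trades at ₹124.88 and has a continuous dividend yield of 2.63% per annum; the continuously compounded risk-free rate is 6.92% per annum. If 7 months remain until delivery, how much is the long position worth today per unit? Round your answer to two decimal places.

Current fair forward for the remaining 7 months: F = S·e^((r − q)·T), (r − q) = 0.0692 − 0.0263 = 0.0429
F = 124.88 · e^(0.0429 × 7/12) = 124.88 × 1.025341 = 128.0446
Value of long forward = (F − K)·e^(−rT) = (128.0446 − 116.67) · e^(−0.0692·7/12)
= 11.3746 × 0.960437 = 10.92

₹10.92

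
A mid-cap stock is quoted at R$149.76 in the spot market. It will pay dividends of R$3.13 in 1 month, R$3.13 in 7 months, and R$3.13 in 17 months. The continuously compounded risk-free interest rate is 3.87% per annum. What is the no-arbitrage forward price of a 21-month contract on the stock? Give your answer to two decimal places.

PV(dividends) I = 3.13·e^(−0.0387·1/12) + 3.13·e^(−0.0387·7/12) + 3.13·e^(−0.0387·17/12)
I = 3.1199 + 3.0601 + 2.9630 = 9.1430
F = (S − I)·e^(rT) = (149.76 − 9.1430) · e^(0.0387·21/12)
= 140.6170 · e^0.067725 = 140.6170 × 1.070071 = R$150.47

R$150.47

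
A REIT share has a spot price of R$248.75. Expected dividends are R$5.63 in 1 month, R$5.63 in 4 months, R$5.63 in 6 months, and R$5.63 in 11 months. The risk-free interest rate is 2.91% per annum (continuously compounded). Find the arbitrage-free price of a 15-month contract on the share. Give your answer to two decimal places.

R$234.92

PV(dividends) I = 5.63·e^(−0.0291·1/12) + 5.63·e^(−0.0291·4/12) + 5.63·e^(−0.0291·6/12) + 5.63·e^(−0.0291·11/12)
I = 5.6164 + 5.5757 + 5.5487 + 5.4818 = 22.2226
F = (S − I)·e^(rT) = (248.75 − 22.2226) · e^(0.0291·15/12)
= 226.5274 · e^0.036375 = 226.5274 × 1.037045 = R$234.92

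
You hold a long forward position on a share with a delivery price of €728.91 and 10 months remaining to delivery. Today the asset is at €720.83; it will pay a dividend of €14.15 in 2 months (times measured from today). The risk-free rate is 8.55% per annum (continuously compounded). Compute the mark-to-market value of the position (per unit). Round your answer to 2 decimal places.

PV(remaining dividends) I = 14.15·e^(−0.0855·2/12) = 13.9498
Current forward F = (S − I)·e^(rT) = (720.83 − 13.9498)·e^(0.0855·10/12) = 706.8802 × 1.073850 = 759.0833
Value (long) = (F − K)·e^(−rT) = (759.0833 − 728.91) × 0.931229 = 28.0983
Value = €28.10

€28.10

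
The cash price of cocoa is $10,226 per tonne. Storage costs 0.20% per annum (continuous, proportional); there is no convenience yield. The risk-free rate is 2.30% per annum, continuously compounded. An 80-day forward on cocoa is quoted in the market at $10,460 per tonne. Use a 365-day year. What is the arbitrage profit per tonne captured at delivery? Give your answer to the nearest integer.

$178 per tonne

Fair forward: F* = S·e^(carry·T), with carry = (r + u) = 0.0230 + 0.0020 = 0.0250
F* = 10226 · e^(0.0250 × 80/365) = 10226 · e^0.005479 = 10226 × 1.005494 = $10282.1816
Market $10460 > fair $10282.1816: forward overpriced → cash-and-carry (buy spot, short the forward).
At maturity, profit = |F_mkt − F*| = |10460 − 10282.1816| = $178 per tonne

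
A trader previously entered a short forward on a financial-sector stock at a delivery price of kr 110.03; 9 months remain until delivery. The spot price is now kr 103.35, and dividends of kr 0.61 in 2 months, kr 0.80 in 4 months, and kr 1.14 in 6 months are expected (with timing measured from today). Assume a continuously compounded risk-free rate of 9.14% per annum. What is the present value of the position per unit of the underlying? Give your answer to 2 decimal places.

PV(remaining dividends) I = 0.61·e^(−0.0914·2/12) + 0.80·e^(−0.0914·4/12) + 1.14·e^(−0.0914·6/12) = 2.4658
Current forward F = (S − I)·e^(rT) = (103.35 − 2.4658)·e^(0.0914·9/12) = 100.8842 × 1.070954 = 108.0423
Value (long) = (F − K)·e^(−rT) = (108.0423 − 110.03) × 0.933747 = -1.8560
Short position value = −(long value) = kr 1.86

kr 1.86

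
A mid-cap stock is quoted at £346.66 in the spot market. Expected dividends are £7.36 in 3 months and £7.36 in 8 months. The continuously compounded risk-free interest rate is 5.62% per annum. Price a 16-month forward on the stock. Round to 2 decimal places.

PV(dividends) I = 7.36·e^(−0.0562·3/12) + 7.36·e^(−0.0562·8/12)
I = 7.2573 + 7.0893 = 14.3466
F = (S − I)·e^(rT) = (346.66 − 14.3466) · e^(0.0562·16/12)
= 332.3134 · e^0.074933 = 332.3134 × 1.077812 = £358.17

£358.17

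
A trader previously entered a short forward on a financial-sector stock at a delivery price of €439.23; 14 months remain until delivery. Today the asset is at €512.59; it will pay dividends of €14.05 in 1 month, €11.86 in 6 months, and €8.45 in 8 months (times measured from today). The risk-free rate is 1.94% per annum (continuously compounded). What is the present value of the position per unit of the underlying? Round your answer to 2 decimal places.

-€49.08

PV(remaining dividends) I = 14.05·e^(−0.0194·1/12) + 11.86·e^(−0.0194·6/12) + 8.45·e^(−0.0194·8/12) = 34.1142
Current forward F = (S − I)·e^(rT) = (512.59 − 34.1142)·e^(0.0194·14/12) = 478.4758 × 1.022891 = 489.4286
Value (long) = (F − K)·e^(−rT) = (489.4286 − 439.23) × 0.977621 = 49.0752
Short position value = −(long value) = -€49.08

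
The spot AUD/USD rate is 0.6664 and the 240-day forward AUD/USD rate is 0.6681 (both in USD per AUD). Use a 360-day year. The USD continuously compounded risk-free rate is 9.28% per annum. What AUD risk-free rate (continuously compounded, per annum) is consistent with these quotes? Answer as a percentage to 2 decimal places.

8.90%

F = S·e^((r_USD − r_AUD)T) ⇒ r_AUD = r_USD − ln(F/S)/T
ln(0.6681/0.6664) = 0.002548; /(240/360) = 0.003822
r_AUD = 0.0928 − 0.003822 = 0.088978
r_AUD = 8.90%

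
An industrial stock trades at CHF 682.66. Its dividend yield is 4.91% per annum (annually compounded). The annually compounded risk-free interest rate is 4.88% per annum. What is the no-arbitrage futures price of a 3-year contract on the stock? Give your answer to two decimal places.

CHF 682.07

F = S · (1+r)^T / (1+q)^T
= 682.66 × 1.153661 / 1.154651 = 682.66 × 0.999143
F = CHF 682.07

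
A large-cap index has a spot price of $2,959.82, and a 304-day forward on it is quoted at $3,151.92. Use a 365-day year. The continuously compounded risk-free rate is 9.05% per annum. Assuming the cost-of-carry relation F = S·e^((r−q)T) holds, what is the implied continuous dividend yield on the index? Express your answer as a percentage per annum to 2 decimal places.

From F = S·e^((r−q)T): (r − q) = ln(F/S)/T
ln(3151.92/2959.82) = ln(1.064903) = 0.062884
(r − q) = 0.062884 / (304/365) = 0.075502
q = r − ln(F/S)/T = 0.0905 − 0.075502 = 0.014998
q = 1.50%

1.50%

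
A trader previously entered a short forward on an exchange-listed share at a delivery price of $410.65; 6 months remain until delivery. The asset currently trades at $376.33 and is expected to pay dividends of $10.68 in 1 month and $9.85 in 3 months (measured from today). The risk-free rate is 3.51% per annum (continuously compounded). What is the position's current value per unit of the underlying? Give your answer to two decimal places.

PV(remaining dividends) I = 10.68·e^(−0.0351·1/12) + 9.85·e^(−0.0351·3/12) = 20.4128
Current forward F = (S − I)·e^(rT) = (376.33 − 20.4128)·e^(0.0351·6/12) = 355.9172 × 1.017705 = 362.2187
Value (long) = (F − K)·e^(−rT) = (362.2187 − 410.65) × 0.982603 = -47.5887
Short position value = −(long value) = $47.59

$47.59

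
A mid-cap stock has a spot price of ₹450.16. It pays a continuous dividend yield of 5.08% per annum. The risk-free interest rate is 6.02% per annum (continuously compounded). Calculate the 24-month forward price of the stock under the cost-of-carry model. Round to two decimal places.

F = S·e^((r − q)T) = 450.16 · e^((0.0602 − 0.0508) × 24/12)
= 450.16 · e^0.018800 = 450.16 × 1.018978
F = ₹458.70

₹458.70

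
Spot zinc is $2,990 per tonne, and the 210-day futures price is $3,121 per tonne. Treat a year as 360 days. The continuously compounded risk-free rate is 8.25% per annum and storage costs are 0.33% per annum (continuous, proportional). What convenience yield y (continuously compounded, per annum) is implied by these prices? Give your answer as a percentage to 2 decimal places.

F = S·e^((r+u−y)T) ⇒ (r+u−y) = ln(F/S)/T
ln(3121/2990) = 0.042880; /T ⇒ 0.073509
y = r + u − ln(F/S)/T = 0.0825 + 0.0033 − 0.073509 = 0.012291
y = 1.23%

1.23%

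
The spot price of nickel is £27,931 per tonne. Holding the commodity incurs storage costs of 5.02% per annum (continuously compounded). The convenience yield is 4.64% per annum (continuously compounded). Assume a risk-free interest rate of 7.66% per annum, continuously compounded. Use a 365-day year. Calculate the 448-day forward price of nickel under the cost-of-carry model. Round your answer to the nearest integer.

£30,828 per tonne

Net carry = r + u − y = 0.0766 + 0.0502 − 0.0464 = 0.0804
F = S·e^((r+u−y)T) = 27931 · e^(0.0804 × 448/365) = 27931 · e^0.098683
= 27931 × 1.103716 = £30,828 per tonne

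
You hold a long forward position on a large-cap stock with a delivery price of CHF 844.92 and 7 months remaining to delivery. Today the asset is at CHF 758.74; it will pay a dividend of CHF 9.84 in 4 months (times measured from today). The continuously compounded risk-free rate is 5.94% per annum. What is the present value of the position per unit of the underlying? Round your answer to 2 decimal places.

-CHF 67.05

PV(remaining dividends) I = 9.84·e^(−0.0594·4/12) = 9.6471
Current forward F = (S − I)·e^(rT) = (758.74 − 9.6471)·e^(0.0594·7/12) = 749.0929 × 1.035257 = 775.5037
Value (long) = (F − K)·e^(−rT) = (775.5037 − 844.92) × 0.965943 = -67.0522
Value = -CHF 67.05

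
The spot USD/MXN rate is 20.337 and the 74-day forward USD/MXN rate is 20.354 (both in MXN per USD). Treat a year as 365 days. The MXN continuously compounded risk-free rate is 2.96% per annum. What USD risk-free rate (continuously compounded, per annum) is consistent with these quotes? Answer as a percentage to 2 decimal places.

2.55%

F = S·e^((r_MXN − r_USD)T) ⇒ r_USD = r_MXN − ln(F/S)/T
ln(20.354/20.337) = 0.000836; /(74/365) = 0.004124
r_USD = 0.0296 − 0.004124 = 0.025476
r_USD = 2.55%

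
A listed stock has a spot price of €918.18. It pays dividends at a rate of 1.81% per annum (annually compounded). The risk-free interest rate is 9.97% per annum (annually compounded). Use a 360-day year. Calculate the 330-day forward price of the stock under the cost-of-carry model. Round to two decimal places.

F = S · (1+r)^T / (1+q)^T
= 918.18 × 1.091025 / 1.016579 = 918.18 × 1.073232
F = €985.42

€985.42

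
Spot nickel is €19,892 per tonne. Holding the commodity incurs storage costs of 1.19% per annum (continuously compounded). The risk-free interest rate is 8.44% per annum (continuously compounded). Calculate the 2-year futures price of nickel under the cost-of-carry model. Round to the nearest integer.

Net carry = r + u − y = 0.0844 + 0.0119 − 0.0000 = 0.0963
F = S·e^((r+u−y)T) = 19892 · e^(0.0963 × 2) = 19892 · e^0.192600
= 19892 × 1.212398 = €24,117 per tonne

€24,117 per tonne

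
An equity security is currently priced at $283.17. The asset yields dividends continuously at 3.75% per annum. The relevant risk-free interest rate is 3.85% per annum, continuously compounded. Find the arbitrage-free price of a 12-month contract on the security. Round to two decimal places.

$283.45

F = S·e^((r − q)T) = 283.17 · e^((0.0385 − 0.0375) × 12/12)
= 283.17 · e^0.001000 = 283.17 × 1.001001
F = $283.45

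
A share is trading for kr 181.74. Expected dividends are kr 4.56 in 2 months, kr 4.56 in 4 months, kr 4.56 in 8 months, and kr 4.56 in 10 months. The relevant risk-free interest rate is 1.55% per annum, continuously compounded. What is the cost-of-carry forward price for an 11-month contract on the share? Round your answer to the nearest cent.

PV(dividends) I = 4.56·e^(−0.0155·2/12) + 4.56·e^(−0.0155·4/12) + 4.56·e^(−0.0155·8/12) + 4.56·e^(−0.0155·10/12)
I = 4.5482 + 4.5365 + 4.5131 + 4.5015 = 18.0993
F = (S − I)·e^(rT) = (181.74 − 18.0993) · e^(0.0155·11/12)
= 163.6407 · e^0.014208 = 163.6407 × 1.014309 = kr 165.98

kr 165.98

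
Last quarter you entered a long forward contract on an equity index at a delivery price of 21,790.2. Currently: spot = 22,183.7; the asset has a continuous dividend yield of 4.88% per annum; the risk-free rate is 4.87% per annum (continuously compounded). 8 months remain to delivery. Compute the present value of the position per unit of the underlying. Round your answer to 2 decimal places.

Current fair forward for the remaining 8 months: F = S·e^((r − q)·T), (r − q) = 0.0487 − 0.0488 = -0.0001
F = 22183.7 · e^(-0.0001 × 8/12) = 22183.7 × 0.99993334 = 22182.2212
Value of long forward = (F − K)·e^(−rT) = (22182.2212 − 21790.2) · e^(−0.0487·8/12)
= 392.0212 × 0.96805472 = 379.50

379.50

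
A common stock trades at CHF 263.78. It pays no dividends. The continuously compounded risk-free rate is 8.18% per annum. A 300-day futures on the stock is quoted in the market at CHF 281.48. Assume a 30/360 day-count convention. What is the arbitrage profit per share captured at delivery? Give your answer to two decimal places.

Fair futures: F* = S·e^(carry·T), with carry = r = 0.0818
F* = 263.78 · e^(0.0818 × 300/360) = 263.78 · e^0.068167 = 263.78 × 1.070544 = CHF 282.3881
Market CHF 281.48 < fair CHF 282.3881: forward underpriced → reverse cash-and-carry (short spot, go long the forward).
At maturity, profit = |F_mkt − F*| = |281.48 − 282.3881| = CHF 0.91 per share

CHF 0.91 per share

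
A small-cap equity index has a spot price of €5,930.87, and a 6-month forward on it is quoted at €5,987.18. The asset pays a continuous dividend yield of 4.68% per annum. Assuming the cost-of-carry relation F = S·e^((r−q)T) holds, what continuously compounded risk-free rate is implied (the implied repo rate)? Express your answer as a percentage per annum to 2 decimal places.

6.57%

From F = S·e^((r−q)T): (r − q) = ln(F/S)/T
ln(5987.18/5930.87) = ln(1.009494) = 0.009449
(r − q) = 0.009449 / (6/12) = 0.018898
r = ln(F/S)/T + q = 0.018898 + 0.0468 = 0.065698
r = 6.57%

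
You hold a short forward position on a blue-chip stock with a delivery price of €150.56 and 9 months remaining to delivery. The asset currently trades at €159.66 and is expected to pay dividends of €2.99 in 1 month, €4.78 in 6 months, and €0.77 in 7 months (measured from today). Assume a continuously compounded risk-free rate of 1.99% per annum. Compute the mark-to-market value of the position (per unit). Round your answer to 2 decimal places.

-€2.85

PV(remaining dividends) I = 2.99·e^(−0.0199·1/12) + 4.78·e^(−0.0199·6/12) + 0.77·e^(−0.0199·7/12) = 8.4788
Current forward F = (S − I)·e^(rT) = (159.66 − 8.4788)·e^(0.0199·9/12) = 151.1812 × 1.015037 = 153.4545
Value (long) = (F − K)·e^(−rT) = (153.4545 − 150.56) × 0.985186 = 2.8516
Short position value = −(long value) = -€2.85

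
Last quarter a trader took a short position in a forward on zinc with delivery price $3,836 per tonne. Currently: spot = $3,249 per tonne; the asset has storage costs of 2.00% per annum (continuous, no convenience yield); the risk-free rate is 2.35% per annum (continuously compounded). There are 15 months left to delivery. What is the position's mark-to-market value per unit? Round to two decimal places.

Current fair forward for the remaining 15 months: F = S·e^((r + u)·T), (r + u) = 0.0235 + 0.0200 = 0.0435
F = 3249 · e^(0.0435 × 15/12) = 3249 × 1.05588048 = 3430.5557
Value of long forward = (F − K)·e^(−rT) = (3430.5557 − 3836) · e^(−0.0235·15/12)
= -405.4443 × 0.97105225 = -393.71
Short position value = −(long value) = $393.71

$393.71 per tonne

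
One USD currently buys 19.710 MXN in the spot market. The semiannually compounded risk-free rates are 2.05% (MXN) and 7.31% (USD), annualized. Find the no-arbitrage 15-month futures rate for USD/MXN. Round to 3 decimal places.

18.483

By covered interest parity, F = S · (1+r_MXN/2)^(2T) / (1+r_USD/2)^(2T)
= 19.710 × 1.025822 / 1.093895 = 19.710 × 0.937770
F = 18.483 MXN per USD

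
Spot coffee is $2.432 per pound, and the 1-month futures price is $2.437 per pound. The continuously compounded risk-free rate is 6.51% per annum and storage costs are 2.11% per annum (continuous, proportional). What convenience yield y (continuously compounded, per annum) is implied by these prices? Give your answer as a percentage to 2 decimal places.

F = S·e^((r+u−y)T) ⇒ (r+u−y) = ln(F/S)/T
ln(2.437/2.432) = 0.002054; /T ⇒ 0.024648
y = r + u − ln(F/S)/T = 0.0651 + 0.0211 − 0.024648 = 0.061552
y = 6.16%

6.16%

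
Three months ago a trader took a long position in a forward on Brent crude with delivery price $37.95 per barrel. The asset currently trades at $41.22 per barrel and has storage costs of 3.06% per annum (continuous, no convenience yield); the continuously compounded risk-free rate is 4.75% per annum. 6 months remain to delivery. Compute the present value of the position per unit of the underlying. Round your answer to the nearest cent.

$4.80 per barrel

Current fair forward for the remaining 6 months: F = S·e^((r + u)·T), (r + u) = 0.0475 + 0.0306 = 0.0781
F = 41.22 · e^(0.0781 × 6/12) = 41.22 × 1.039822 = 42.8615
Value of long forward = (F − K)·e^(−rT) = (42.8615 − 37.95) · e^(−0.0475·6/12)
= 4.9115 × 0.976530 = 4.80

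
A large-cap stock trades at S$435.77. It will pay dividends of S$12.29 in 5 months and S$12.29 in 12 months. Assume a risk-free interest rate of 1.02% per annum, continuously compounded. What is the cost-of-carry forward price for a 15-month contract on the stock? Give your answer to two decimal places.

S$416.65

PV(dividends) I = 12.29·e^(−0.0102·5/12) + 12.29·e^(−0.0102·12/12)
I = 12.2379 + 12.1653 = 24.4032
F = (S − I)·e^(rT) = (435.77 − 24.4032) · e^(0.0102·15/12)
= 411.3668 · e^0.012750 = 411.3668 × 1.012832 = S$416.65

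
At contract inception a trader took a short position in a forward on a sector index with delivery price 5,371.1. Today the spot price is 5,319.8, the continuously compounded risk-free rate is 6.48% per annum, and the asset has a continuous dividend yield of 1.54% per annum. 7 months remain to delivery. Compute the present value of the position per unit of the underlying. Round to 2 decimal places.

Current fair forward for the remaining 7 months: F = S·e^((r − q)·T), (r − q) = 0.0648 − 0.0154 = 0.0494
F = 5319.8 · e^(0.0494 × 7/12) = 5319.8 × 1.02923588 = 5475.3290
Value of long forward = (F − K)·e^(−rT) = (5475.3290 − 5371.1) · e^(−0.0648·7/12)
= 104.2290 × 0.96290550 = 100.36
Short position value = −(long value) = -100.36

-100.36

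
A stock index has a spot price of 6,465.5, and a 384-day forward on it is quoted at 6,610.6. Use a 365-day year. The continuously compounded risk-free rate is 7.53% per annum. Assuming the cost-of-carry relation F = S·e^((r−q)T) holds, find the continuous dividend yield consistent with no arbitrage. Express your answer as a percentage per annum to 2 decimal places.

5.42%

From F = S·e^((r−q)T): (r − q) = ln(F/S)/T
ln(6610.6/6465.5) = ln(1.022442) = 0.022194
(r − q) = 0.022194 / (384/365) = 0.021096
q = r − ln(F/S)/T = 0.0753 − 0.021096 = 0.054204
q = 5.42%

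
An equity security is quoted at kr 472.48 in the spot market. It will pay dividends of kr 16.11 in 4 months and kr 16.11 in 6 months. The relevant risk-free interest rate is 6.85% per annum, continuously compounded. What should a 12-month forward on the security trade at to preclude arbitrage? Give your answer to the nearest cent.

PV(dividends) I = 16.11·e^(−0.0685·4/12) + 16.11·e^(−0.0685·6/12)
I = 15.7463 + 15.5676 = 31.3139
F = (S − I)·e^(rT) = (472.48 − 31.3139) · e^(0.0685·12/12)
= 441.1661 · e^0.068500 = 441.1661 × 1.070901 = kr 472.45

kr 472.45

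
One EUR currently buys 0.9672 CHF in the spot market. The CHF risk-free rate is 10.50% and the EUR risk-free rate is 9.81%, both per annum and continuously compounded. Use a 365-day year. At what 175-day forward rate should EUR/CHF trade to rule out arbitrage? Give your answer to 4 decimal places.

F = S·e^((r_CHF − r_EUR)T) = 0.9672 · e^((0.1050 − 0.0981) × 175/365)
= 0.9672 · e^0.003308 = 0.9672 × 1.003313
F = 0.9704 CHF per EUR

0.9704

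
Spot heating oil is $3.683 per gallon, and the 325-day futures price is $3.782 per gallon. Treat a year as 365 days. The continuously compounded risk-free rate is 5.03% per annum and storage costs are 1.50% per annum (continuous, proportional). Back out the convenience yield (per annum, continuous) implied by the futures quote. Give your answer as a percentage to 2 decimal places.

3.55%

F = S·e^((r+u−y)T) ⇒ (r+u−y) = ln(F/S)/T
ln(3.782/3.683) = 0.026525; /T ⇒ 0.029790
y = r + u − ln(F/S)/T = 0.0503 + 0.0150 − 0.029790 = 0.035510
y = 3.55%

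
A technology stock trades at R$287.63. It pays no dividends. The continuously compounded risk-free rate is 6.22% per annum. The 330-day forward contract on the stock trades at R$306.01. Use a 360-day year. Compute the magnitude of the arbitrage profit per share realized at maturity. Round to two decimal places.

R$1.50 per share

Fair forward: F* = S·e^(carry·T), with carry = r = 0.0622
F* = 287.63 · e^(0.0622 × 330/360) = 287.63 · e^0.057017 = 287.63 × 1.058674 = R$304.5064
Market R$306.01 > fair R$304.5064: forward overpriced → cash-and-carry (buy spot, short the forward).
At maturity, profit = |F_mkt − F*| = |306.01 − 304.5064| = R$1.50 per share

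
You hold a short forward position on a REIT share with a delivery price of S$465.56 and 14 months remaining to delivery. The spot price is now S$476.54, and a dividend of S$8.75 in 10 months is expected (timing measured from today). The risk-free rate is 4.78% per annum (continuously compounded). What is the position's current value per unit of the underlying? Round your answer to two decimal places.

-S$27.82

PV(remaining dividends) I = 8.75·e^(−0.0478·10/12) = 8.4083
Current forward F = (S − I)·e^(rT) = (476.54 − 8.4083)·e^(0.0478·14/12) = 468.1317 × 1.057351 = 494.9795
Value (long) = (F − K)·e^(−rT) = (494.9795 − 465.56) × 0.945760 = 27.8238
Short position value = −(long value) = -S$27.82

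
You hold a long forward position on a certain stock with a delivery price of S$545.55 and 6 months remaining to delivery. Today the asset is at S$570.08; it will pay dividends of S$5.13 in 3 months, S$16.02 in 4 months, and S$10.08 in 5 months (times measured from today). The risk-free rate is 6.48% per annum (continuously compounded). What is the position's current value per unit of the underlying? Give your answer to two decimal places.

PV(remaining dividends) I = 5.13·e^(−0.0648·3/12) + 16.02·e^(−0.0648·4/12) + 10.08·e^(−0.0648·5/12) = 30.5367
Current forward F = (S − I)·e^(rT) = (570.08 − 30.5367)·e^(0.0648·6/12) = 539.5433 × 1.032931 = 557.3110
Value (long) = (F − K)·e^(−rT) = (557.3110 − 545.55) × 0.968119 = 11.3860
Value = S$11.39

S$11.39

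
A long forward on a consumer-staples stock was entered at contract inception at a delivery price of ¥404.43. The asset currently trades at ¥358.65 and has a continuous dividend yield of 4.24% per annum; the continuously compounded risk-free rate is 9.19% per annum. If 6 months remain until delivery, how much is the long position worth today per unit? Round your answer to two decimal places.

Current fair forward for the remaining 6 months: F = S·e^((r − q)·T), (r − q) = 0.0919 − 0.0424 = 0.0495
F = 358.65 · e^(0.0495 × 6/12) = 358.65 × 1.025059 = 367.6374
Value of long forward = (F − K)·e^(−rT) = (367.6374 − 404.43) · e^(−0.0919·6/12)
= -36.7926 × 0.955090 = -35.14

-¥35.14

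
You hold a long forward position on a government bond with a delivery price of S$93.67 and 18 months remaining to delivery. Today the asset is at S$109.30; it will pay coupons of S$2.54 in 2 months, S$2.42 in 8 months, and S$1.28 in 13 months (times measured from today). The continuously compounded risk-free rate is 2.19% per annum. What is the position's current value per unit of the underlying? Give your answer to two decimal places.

PV(remaining coupons) I = 2.54·e^(−0.0219·2/12) + 2.42·e^(−0.0219·8/12) + 1.28·e^(−0.0219·13/12) = 6.1657
Current forward F = (S − I)·e^(rT) = (109.30 − 6.1657)·e^(0.0219·18/12) = 103.1343 × 1.033396 = 106.5786
Value (long) = (F − K)·e^(−rT) = (106.5786 − 93.67) × 0.967684 = 12.4914
Value = S$12.49

S$12.49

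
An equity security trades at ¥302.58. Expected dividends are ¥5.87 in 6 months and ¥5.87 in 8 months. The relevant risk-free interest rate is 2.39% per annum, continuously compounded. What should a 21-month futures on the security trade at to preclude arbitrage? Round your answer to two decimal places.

¥303.43

PV(dividends) I = 5.87·e^(−0.0239·6/12) + 5.87·e^(−0.0239·8/12)
I = 5.8003 + 5.7772 = 11.5775
F = (S − I)·e^(rT) = (302.58 − 11.5775) · e^(0.0239·21/12)
= 291.0025 · e^0.041825 = 291.0025 × 1.042712 = ¥303.43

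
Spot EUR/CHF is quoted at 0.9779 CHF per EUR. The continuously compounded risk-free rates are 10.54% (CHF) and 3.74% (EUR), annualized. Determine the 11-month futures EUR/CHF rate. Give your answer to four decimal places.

F = S·e^((r_CHF − r_EUR)T) = 0.9779 · e^((0.1054 − 0.0374) × 11/12)
= 0.9779 · e^0.062333 = 0.9779 × 1.064317
F = 1.0408 CHF per EUR

1.0408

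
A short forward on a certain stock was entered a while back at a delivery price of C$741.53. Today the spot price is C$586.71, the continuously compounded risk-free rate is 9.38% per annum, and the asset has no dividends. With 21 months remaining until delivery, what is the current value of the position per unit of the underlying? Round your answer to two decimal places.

Current fair forward for the remaining 21 months: F = S·e^(r·T), r = 0.0938
F = 586.71 · e^(0.0938 × 21/12) = 586.71 × 1.178391 = 691.3738
Value of long forward = (F − K)·e^(−rT) = (691.3738 − 741.53) · e^(−0.0938·21/12)
= -50.1562 × 0.848615 = -42.56
Short position value = −(long value) = C$42.56

C$42.56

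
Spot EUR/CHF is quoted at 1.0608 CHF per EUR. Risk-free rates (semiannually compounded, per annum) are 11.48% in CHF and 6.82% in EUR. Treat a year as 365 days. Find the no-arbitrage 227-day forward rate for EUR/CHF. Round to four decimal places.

1.0906

By covered interest parity, F = S · (1+r_CHF/2)^(2T) / (1+r_EUR/2)^(2T)
= 1.0608 × 1.071889 / 1.042590 = 1.0608 × 1.028102
F = 1.0906 CHF per EUR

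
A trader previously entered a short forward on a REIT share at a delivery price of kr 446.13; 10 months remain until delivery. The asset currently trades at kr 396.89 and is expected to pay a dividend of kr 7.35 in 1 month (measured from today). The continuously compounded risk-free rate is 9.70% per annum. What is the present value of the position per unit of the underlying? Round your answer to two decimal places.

kr 21.89

PV(remaining dividends) I = 7.35·e^(−0.0970·1/12) = 7.2908
Current forward F = (S − I)·e^(rT) = (396.89 − 7.2908)·e^(0.0970·10/12) = 389.5992 × 1.084190 = 422.3996
Value (long) = (F − K)·e^(−rT) = (422.3996 − 446.13) × 0.922347 = -21.8877
Short position value = −(long value) = kr 21.89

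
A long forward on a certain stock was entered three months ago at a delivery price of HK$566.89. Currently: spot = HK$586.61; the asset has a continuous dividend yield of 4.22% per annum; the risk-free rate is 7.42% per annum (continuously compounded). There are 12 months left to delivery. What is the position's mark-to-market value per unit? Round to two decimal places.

Current fair forward for the remaining 12 months: F = S·e^((r − q)·T), (r − q) = 0.0742 − 0.0422 = 0.0320
F = 586.61 · e^(0.0320 × 12/12) = 586.61 × 1.032518 = 605.6854
Value of long forward = (F − K)·e^(−rT) = (605.6854 − 566.89) · e^(−0.0742·12/12)
= 38.7954 × 0.928486 = 36.02

HK$36.02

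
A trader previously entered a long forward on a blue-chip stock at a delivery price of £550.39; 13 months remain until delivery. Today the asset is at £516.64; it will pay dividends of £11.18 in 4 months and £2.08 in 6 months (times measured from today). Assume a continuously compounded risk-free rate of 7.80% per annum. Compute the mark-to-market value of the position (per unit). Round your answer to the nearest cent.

-£2.05

PV(remaining dividends) I = 11.18·e^(−0.0780·4/12) + 2.08·e^(−0.0780·6/12) = 12.8935
Current forward F = (S − I)·e^(rT) = (516.64 − 12.8935)·e^(0.0780·13/12) = 503.7465 × 1.088173 = 548.1633
Value (long) = (F − K)·e^(−rT) = (548.1633 − 550.39) × 0.918972 = -2.0463
Value = -£2.05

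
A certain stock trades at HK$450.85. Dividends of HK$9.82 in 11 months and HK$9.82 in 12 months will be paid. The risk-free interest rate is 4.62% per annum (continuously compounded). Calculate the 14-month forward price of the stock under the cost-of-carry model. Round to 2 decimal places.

PV(dividends) I = 9.82·e^(−0.0462·11/12) + 9.82·e^(−0.0462·12/12)
I = 9.4128 + 9.3766 = 18.7894
F = (S − I)·e^(rT) = (450.85 − 18.7894) · e^(0.0462·14/12)
= 432.0606 · e^0.053900 = 432.0606 × 1.055379 = HK$455.99

HK$455.99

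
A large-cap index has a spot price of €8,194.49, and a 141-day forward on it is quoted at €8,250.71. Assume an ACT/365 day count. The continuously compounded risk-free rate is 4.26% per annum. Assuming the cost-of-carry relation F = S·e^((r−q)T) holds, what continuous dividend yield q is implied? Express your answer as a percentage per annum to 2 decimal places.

From F = S·e^((r−q)T): (r − q) = ln(F/S)/T
ln(8250.71/8194.49) = ln(1.006861) = 0.006838
(r − q) = 0.006838 / (141/365) = 0.017701
q = r − ln(F/S)/T = 0.0426 − 0.017701 = 0.024899
q = 2.49%

2.49%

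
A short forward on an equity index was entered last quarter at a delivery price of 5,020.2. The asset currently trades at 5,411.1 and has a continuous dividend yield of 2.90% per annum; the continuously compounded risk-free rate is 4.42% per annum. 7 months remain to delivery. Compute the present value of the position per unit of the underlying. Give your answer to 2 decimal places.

Current fair forward for the remaining 7 months: F = S·e^((r − q)·T), (r − q) = 0.0442 − 0.0290 = 0.0152
F = 5411.1 · e^(0.0152 × 7/12) = 5411.1 × 1.00890609 = 5459.2917
Value of long forward = (F − K)·e^(−rT) = (5459.2917 − 5020.2) · e^(−0.0442·7/12)
= 439.0917 × 0.97454622 = 427.92
Short position value = −(long value) = -427.92

-427.92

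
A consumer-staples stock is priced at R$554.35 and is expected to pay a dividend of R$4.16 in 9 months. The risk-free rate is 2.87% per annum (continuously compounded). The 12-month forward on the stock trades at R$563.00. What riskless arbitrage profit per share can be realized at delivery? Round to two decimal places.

PV(dividends) I = 4.16·e^(−0.0287·9/12) = 4.0714
Fair forward F* = (S − I)·e^(rT) = (554.35 − 4.0714)·e^0.028700 = 550.2786 × 1.029116 = 566.3005
Market R$563.00 < fair 566.3005: forward underpriced → reverse cash-and-carry (short the stock, invest proceeds at r, pay the dividends, go long the forward).
Profit at T = |F_mkt − F*| = |563.00 − 566.3005| = R$3.30 per share

R$3.30 per share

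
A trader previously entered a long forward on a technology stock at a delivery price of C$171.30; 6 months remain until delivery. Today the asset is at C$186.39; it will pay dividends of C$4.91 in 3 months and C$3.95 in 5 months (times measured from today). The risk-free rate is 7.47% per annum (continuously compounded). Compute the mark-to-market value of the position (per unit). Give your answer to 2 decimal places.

C$12.72

PV(remaining dividends) I = 4.91·e^(−0.0747·3/12) + 3.95·e^(−0.0747·5/12) = 8.6481
Current forward F = (S − I)·e^(rT) = (186.39 − 8.6481)·e^(0.0747·6/12) = 177.7419 × 1.038056 = 184.5060
Value (long) = (F − K)·e^(−rT) = (184.5060 − 171.30) × 0.963339 = 12.7219
Value = C$12.72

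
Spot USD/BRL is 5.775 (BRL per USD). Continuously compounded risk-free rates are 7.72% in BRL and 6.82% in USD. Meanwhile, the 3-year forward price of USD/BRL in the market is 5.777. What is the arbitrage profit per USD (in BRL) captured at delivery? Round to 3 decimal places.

Fair forward: F* = S·e^(carry·T), with carry = (r_BRL − r_USD) = 0.0772 − 0.0682 = 0.0090
F* = 5.775 · e^(0.0090 × 3) = 5.775 · e^0.027000 = 5.775 × 1.027368 = 5.9331
Market 5.777 < fair 5.9331: forward underpriced → reverse cash-and-carry (short spot, go long the forward).
At maturity, profit = |F_mkt − F*| = |5.777 − 5.9331| = 0.156 per USD (in BRL)

0.156 per USD (in BRL)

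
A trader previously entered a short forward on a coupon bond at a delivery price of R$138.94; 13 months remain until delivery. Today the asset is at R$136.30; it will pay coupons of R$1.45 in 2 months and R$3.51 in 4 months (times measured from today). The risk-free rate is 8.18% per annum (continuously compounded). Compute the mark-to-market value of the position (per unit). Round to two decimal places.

PV(remaining coupons) I = 1.45·e^(−0.0818·2/12) + 3.51·e^(−0.0818·4/12) = 4.8460
Current forward F = (S − I)·e^(rT) = (136.30 − 4.8460)·e^(0.0818·13/12) = 131.4540 × 1.092662 = 143.6348
Value (long) = (F − K)·e^(−rT) = (143.6348 − 138.94) × 0.915196 = 4.2967
Short position value = −(long value) = -R$4.30

-R$4.30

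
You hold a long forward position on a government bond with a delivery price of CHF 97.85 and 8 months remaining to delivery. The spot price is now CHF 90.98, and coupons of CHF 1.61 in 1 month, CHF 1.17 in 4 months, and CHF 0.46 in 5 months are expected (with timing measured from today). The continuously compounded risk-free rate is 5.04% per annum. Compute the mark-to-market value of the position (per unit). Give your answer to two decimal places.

-CHF 6.84

PV(remaining coupons) I = 1.61·e^(−0.0504·1/12) + 1.17·e^(−0.0504·4/12) + 0.46·e^(−0.0504·5/12) = 3.2042
Current forward F = (S − I)·e^(rT) = (90.98 − 3.2042)·e^(0.0504·8/12) = 87.7758 × 1.034171 = 90.7752
Value (long) = (F − K)·e^(−rT) = (90.7752 − 97.85) × 0.966958 = -6.8410
Value = -CHF 6.84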